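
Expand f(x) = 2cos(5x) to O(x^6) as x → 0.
2 - 25*x**2 + 625*x**4/12 + O(x**6)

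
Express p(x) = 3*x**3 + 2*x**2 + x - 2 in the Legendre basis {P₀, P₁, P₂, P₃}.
(-4/3)P₀ + (14/5)P₁ + (4/3)P₂ + (6/5)P₃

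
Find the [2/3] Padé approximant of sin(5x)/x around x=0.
(5 - 175*x**2/12)/(5*x**2/4 + 1)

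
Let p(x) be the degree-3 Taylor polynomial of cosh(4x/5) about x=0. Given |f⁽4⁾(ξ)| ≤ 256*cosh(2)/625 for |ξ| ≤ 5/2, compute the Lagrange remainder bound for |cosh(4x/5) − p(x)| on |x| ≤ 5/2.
2*cosh(2)/3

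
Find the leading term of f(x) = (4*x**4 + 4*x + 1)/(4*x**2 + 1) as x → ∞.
x**2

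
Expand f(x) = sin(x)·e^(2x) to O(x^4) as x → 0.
x + 2*x**2 + 11*x**3/6 + O(x**4)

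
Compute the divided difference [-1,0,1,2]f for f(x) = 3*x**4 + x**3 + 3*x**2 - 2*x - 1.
7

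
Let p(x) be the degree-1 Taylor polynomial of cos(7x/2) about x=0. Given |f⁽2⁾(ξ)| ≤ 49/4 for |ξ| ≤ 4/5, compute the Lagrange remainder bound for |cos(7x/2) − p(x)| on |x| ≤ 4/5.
98/25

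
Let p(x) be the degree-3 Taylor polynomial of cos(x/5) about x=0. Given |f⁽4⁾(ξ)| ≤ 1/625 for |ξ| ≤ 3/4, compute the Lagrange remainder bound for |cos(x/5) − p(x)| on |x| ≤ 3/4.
27/1280000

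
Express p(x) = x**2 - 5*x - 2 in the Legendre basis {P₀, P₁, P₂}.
(-5/3)P₀ + (-5)P₁ + (2/3)P₂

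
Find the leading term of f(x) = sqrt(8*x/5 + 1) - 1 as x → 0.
4*x/5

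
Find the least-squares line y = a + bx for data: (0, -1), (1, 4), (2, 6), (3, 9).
a = -3/10, b = 16/5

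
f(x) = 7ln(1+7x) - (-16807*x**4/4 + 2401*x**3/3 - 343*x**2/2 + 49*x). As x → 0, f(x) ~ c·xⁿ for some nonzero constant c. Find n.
5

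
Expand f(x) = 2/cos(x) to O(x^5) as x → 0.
2 + x**2 + 5*x**4/12 + O(x**5)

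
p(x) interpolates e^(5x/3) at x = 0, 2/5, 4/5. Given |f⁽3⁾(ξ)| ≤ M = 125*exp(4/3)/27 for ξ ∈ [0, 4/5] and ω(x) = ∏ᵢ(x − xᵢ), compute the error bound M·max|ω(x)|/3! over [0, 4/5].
8*sqrt(3)*exp(4/3)/729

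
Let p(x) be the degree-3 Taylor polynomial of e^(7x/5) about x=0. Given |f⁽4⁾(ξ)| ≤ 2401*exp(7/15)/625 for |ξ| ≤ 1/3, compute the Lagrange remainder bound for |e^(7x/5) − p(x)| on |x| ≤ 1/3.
2401*exp(7/15)/1215000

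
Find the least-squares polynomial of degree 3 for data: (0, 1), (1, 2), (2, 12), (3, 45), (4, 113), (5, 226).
8/7 + (-5/7)x + (-6/7)x² + (2)x³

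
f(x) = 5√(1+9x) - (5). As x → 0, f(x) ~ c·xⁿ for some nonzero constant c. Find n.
1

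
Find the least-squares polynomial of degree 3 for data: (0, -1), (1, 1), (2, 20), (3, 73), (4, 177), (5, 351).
-67/63 + (-65/378)x + (-65/126)x² + (79/27)x³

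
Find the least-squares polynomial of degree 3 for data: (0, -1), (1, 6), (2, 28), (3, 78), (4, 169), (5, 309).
-53/63 + (412/189)x + (577/252)x² + (209/108)x³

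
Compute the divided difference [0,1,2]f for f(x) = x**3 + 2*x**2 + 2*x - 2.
5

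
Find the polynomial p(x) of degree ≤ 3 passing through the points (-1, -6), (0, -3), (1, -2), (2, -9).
-x**3 - x**2 + 3*x - 3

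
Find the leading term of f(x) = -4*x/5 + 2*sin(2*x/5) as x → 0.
-8*x**3/375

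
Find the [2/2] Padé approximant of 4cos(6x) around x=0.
(4 - 60*x**2)/(3*x**2 + 1)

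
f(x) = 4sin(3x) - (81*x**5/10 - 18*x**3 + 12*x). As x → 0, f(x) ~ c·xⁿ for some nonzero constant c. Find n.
7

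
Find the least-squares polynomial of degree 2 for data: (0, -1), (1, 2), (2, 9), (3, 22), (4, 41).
-27/35 + (-16/35)x + (19/7)x²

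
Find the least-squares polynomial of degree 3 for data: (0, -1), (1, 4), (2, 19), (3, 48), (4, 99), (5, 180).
-73/63 + (713/189)x + (47/63)x² + (31/27)x³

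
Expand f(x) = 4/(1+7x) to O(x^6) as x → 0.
4 - 28*x + 196*x**2 - 1372*x**3 + 9604*x**4 - 67228*x**5 + O(x**6)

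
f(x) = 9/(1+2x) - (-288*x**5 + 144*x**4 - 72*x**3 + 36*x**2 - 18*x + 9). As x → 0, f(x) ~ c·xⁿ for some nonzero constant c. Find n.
6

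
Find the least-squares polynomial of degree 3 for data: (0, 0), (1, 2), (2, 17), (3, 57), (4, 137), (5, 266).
1/14 + (-55/84)x + (5/14)x² + (25/12)x³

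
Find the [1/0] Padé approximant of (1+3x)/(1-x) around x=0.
4*x + 1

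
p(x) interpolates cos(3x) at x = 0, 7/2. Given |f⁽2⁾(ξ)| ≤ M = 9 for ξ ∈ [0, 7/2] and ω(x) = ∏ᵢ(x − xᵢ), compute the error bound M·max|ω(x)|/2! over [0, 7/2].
441/32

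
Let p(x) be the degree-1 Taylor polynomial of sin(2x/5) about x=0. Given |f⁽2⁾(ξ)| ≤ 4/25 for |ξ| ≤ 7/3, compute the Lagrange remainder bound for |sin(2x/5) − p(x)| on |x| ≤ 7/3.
98/225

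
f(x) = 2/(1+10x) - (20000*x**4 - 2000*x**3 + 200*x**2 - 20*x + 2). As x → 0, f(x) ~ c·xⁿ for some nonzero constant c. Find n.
5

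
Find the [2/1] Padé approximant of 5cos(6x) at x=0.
5 - 90*x**2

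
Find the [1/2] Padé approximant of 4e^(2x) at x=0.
(8*x/3 + 4)/(2*x**2/3 - 4*x/3 + 1)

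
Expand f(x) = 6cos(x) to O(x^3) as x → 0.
6 - 3*x**2 + O(x**3)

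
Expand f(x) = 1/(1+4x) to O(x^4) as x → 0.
1 - 4*x + 16*x**2 - 64*x**3 + O(x**4)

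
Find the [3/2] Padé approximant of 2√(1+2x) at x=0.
(x**3/2 + 9*x**2/2 + 6*x + 2)/(3*x**2/4 + 2*x + 1)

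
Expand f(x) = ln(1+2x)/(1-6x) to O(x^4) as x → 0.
2*x + 10*x**2 + 188*x**3/3 + O(x**4)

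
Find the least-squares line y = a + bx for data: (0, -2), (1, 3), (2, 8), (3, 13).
a = -2, b = 5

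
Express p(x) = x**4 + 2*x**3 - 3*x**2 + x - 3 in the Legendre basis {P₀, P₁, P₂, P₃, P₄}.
(-19/5)P₀ + (11/5)P₁ + (-10/7)P₂ + (4/5)P₃ + (8/35)P₄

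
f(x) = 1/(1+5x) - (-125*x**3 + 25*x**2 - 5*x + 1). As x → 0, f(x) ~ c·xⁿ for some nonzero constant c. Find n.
4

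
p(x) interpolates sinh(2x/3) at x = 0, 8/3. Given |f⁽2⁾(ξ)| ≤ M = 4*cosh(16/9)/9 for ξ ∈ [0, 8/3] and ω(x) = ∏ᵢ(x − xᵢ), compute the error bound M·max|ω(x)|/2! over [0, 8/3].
32*cosh(16/9)/81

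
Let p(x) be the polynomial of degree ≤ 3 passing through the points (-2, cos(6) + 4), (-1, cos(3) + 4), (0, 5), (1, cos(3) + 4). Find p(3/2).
7*cos(3)/2 - 5*cos(6)/16 + 29/16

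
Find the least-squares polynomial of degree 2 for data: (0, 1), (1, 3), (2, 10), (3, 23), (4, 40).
33/35 + (-17/35)x + (18/7)x²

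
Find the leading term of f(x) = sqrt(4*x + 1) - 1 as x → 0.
2*x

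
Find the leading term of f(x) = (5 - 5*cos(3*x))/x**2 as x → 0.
45/2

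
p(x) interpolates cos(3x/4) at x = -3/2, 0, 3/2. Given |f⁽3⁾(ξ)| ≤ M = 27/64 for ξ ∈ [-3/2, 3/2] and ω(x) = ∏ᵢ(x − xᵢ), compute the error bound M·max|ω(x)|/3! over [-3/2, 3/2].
27*sqrt(3)/512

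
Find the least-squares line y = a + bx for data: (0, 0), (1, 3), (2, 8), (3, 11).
a = -1/5, b = 19/5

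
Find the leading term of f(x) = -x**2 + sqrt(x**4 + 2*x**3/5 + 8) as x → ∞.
x/5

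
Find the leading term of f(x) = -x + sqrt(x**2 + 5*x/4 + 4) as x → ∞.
5/8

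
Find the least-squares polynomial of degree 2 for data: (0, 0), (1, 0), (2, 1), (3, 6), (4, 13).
6/35 + (-68/35)x + (9/7)x²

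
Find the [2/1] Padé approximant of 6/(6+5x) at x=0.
1/(5*x/6 + 1)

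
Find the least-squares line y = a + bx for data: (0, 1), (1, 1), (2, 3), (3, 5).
a = 2/5, b = 7/5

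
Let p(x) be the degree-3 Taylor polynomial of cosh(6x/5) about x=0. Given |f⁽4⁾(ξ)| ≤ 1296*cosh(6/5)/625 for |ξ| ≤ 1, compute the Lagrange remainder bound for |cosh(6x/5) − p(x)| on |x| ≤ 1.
54*cosh(6/5)/625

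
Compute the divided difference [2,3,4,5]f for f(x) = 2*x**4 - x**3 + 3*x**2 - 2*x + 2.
27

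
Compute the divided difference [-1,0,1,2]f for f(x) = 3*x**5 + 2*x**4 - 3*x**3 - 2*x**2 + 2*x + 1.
16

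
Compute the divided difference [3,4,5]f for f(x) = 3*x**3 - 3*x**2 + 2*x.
33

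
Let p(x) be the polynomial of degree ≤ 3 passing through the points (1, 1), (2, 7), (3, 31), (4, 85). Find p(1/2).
1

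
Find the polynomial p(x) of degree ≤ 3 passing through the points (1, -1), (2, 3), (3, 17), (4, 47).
x**3 - x**2 - 1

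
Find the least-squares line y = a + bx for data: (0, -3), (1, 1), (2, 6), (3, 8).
a = -27/10, b = 19/5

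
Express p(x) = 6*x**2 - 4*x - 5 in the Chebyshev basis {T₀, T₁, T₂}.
(-2)T₀ + (-4)T₁ + (3)T₂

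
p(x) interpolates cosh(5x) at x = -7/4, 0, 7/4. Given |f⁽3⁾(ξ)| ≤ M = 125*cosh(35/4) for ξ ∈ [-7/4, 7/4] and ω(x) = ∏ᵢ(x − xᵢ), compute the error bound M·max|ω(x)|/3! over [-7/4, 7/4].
42875*sqrt(3)*cosh(35/4)/1728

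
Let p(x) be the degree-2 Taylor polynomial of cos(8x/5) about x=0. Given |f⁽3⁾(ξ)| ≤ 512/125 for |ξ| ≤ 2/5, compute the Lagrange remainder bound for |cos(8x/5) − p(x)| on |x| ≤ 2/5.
2048/46875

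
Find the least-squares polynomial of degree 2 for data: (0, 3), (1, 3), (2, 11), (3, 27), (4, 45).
87/35 + (-62/35)x + (22/7)x²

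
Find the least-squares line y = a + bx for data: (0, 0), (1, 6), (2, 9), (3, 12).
a = 9/10, b = 39/10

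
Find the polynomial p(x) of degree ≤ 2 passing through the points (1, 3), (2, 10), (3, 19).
x**2 + 4*x - 2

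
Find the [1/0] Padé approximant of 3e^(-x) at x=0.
3 - 3*x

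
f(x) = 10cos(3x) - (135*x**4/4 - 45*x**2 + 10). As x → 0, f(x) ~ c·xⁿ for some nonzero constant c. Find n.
6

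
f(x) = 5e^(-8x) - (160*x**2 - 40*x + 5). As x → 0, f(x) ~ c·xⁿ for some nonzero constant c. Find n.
3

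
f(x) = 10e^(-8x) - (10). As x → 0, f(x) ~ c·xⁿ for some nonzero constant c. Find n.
1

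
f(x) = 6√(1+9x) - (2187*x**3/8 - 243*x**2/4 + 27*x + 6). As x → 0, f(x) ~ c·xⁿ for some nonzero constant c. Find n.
4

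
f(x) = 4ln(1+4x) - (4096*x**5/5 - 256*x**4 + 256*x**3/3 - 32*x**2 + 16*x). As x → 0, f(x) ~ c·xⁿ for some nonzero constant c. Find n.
6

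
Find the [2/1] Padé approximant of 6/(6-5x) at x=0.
1/(1 - 5*x/6)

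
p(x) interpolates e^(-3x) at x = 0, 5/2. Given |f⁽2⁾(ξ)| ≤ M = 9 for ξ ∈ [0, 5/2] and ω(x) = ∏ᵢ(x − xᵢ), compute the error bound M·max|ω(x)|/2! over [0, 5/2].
225/32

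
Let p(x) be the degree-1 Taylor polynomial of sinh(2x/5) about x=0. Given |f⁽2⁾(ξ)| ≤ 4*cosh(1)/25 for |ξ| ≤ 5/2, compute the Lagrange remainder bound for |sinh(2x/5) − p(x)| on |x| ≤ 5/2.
cosh(1)/2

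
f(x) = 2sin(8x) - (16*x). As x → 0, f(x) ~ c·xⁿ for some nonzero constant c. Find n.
3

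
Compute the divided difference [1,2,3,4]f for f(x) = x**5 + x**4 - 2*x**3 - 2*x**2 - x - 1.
73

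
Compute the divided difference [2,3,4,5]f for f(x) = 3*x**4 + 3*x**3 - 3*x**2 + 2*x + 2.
45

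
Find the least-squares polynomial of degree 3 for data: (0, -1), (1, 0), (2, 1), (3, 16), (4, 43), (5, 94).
-17/21 + (34/63)x + (-67/42)x² + (19/18)x³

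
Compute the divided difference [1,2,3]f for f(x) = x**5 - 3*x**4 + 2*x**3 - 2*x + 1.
27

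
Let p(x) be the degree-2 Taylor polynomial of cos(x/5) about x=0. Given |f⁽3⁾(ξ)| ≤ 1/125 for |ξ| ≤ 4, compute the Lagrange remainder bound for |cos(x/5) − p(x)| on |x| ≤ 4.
32/375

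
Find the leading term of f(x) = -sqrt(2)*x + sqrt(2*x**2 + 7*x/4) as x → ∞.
7*sqrt(2)/16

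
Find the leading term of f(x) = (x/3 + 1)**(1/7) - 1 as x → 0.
x/21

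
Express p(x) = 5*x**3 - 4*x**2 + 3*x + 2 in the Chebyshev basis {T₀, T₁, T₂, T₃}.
(27/4)T₁ + (-2)T₂ + (5/4)T₃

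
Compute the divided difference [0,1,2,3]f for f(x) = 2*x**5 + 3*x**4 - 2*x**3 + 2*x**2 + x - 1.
66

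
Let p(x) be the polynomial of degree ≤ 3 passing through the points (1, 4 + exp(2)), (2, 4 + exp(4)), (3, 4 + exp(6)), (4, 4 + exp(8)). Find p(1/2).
-5*exp(8)/16 - 35*exp(4)/16 + 4 + 35*exp(2)/16 + 21*exp(6)/16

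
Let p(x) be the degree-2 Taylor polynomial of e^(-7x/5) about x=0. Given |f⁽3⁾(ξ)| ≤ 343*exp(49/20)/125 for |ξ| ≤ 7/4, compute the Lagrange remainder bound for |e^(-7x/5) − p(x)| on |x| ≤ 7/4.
117649*exp(49/20)/48000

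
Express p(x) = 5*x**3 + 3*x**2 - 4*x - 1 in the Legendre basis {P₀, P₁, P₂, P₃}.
-P₁ + (2)P₂ + (2)P₃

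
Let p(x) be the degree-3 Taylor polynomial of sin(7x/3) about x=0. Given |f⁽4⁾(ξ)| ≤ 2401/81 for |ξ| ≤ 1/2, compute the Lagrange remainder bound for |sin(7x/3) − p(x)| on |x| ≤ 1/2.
2401/31104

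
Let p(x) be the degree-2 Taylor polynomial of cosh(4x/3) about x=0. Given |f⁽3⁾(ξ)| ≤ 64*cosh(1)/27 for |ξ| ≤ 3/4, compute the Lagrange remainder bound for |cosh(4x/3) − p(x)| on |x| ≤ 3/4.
cosh(1)/6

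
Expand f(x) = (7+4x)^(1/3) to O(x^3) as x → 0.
7**(1/3) + 4*7**(1/3)*x/21 - 16*7**(1/3)*x**2/441 + O(x**3)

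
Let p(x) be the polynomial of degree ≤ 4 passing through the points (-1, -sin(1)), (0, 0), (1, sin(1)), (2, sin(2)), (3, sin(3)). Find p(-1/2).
-105*sin(1)/128 - 5*sin(3)/128 + 7*sin(2)/32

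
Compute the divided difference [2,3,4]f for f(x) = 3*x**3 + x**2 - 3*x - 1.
28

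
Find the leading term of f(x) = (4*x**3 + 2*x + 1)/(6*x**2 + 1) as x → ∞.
2*x/3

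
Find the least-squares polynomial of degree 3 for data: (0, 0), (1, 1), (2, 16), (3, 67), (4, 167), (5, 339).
5/126 + (-641/756)x + (-95/63)x² + (329/108)x³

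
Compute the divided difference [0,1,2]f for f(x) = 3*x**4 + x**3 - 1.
24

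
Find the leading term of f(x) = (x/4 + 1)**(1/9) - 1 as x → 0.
x/36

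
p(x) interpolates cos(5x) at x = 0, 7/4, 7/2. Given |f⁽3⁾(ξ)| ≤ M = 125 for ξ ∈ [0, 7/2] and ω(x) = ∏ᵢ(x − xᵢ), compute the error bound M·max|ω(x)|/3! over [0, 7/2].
42875*sqrt(3)/1728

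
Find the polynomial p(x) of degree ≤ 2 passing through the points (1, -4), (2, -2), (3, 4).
2*x**2 - 4*x - 2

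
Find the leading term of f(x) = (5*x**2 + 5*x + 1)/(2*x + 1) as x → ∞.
5*x/2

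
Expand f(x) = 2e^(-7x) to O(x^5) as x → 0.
2 - 14*x + 49*x**2 - 343*x**3/3 + 2401*x**4/12 + O(x**5)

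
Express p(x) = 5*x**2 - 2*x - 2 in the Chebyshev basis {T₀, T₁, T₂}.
(1/2)T₀ + (-2)T₁ + (5/2)T₂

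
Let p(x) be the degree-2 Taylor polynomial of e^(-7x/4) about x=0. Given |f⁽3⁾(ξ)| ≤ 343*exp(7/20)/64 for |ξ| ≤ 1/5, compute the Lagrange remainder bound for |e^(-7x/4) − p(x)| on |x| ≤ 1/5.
343*exp(7/20)/48000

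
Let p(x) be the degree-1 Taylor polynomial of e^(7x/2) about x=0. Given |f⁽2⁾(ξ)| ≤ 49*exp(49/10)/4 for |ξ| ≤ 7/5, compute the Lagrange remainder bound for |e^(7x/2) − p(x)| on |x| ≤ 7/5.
2401*exp(49/10)/200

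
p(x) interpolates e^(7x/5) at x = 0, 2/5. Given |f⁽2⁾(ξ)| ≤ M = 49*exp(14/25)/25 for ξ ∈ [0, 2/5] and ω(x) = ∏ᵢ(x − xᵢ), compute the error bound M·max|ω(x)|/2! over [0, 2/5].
49*exp(14/25)/1250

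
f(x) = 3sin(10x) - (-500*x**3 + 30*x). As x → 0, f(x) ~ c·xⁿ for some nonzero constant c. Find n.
5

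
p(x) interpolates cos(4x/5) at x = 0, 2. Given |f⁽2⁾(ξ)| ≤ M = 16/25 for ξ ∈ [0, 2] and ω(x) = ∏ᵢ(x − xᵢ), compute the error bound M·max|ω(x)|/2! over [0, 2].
8/25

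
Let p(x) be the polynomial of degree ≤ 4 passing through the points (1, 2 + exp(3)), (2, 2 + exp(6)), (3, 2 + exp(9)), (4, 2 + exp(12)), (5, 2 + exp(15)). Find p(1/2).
-45*exp(12)/32 - 105*exp(6)/32 + 2 + 315*exp(3)/128 + 189*exp(9)/64 + 35*exp(15)/128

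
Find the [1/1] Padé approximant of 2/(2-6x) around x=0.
1/(1 - 3*x)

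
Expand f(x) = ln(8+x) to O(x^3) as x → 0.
log(8) + x/8 - x**2/128 + O(x**3)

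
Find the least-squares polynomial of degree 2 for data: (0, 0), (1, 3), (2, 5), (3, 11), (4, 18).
11/35 + (34/35)x + (6/7)x²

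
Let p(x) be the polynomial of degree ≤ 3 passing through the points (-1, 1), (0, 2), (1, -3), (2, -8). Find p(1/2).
-1/8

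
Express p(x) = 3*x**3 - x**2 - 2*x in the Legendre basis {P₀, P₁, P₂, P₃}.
(-1/3)P₀ + (-1/5)P₁ + (-2/3)P₂ + (6/5)P₃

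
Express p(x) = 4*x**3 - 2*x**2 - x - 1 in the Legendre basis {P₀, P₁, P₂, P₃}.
(-5/3)P₀ + (7/5)P₁ + (-4/3)P₂ + (8/5)P₃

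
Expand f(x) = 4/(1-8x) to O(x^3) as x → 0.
4 + 32*x + 256*x**2 + O(x**3)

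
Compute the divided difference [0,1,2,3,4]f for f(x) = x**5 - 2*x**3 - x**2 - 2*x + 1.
10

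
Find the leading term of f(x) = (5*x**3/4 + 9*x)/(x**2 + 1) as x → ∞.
5*x/4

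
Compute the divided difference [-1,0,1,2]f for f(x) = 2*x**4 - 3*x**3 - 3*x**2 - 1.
1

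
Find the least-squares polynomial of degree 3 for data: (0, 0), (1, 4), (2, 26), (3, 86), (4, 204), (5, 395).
10/63 + (5/378)x + (73/252)x² + (335/108)x³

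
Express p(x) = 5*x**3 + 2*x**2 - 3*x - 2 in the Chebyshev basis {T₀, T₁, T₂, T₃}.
-T₀ + (3/4)T₁ + T₂ + (5/4)T₃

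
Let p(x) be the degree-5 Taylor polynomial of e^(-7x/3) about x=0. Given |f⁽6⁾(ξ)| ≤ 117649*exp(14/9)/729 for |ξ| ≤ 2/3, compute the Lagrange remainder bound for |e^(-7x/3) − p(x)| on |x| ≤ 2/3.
470596*exp(14/9)/23914845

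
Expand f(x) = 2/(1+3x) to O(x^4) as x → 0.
2 - 6*x + 18*x**2 - 54*x**3 + O(x**4)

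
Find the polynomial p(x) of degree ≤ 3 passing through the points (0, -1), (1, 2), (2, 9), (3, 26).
x**3 - x**2 + 3*x - 1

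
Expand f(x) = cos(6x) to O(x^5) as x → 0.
1 - 18*x**2 + 54*x**4 + O(x**5)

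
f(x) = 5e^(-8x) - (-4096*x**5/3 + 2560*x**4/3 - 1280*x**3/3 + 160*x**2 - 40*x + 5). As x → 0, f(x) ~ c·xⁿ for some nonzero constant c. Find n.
6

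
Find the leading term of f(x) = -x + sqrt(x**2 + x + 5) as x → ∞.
1/2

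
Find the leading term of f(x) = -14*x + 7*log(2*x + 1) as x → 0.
-14*x**2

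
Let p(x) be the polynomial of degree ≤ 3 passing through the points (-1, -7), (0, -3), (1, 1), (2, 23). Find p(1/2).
-17/8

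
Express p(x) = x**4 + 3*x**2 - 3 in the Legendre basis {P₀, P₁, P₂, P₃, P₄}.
(-9/5)P₀ + (18/7)P₂ + (8/35)P₄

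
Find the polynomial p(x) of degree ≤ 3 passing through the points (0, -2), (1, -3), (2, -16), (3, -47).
-x**3 - 3*x**2 + 3*x - 2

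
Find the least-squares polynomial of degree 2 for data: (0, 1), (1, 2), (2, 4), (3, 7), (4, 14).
44/35 + (-43/70)x + (13/14)x²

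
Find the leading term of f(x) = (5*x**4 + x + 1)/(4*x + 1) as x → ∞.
5*x**3/4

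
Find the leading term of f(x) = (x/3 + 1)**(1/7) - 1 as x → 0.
x/21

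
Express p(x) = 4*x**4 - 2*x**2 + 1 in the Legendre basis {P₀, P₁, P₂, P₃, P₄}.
(17/15)P₀ + (20/21)P₂ + (32/35)P₄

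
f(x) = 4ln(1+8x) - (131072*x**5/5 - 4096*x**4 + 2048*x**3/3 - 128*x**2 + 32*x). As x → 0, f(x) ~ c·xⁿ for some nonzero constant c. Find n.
6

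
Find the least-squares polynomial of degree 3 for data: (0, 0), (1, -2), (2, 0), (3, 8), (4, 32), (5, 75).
-2/21 + (-97/126)x + (-143/84)x² + (35/36)x³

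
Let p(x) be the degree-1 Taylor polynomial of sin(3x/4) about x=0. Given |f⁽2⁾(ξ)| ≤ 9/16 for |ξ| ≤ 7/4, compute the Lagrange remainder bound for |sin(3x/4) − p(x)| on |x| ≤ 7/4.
441/512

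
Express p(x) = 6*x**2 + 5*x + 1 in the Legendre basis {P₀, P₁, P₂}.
(3)P₀ + (5)P₁ + (4)P₂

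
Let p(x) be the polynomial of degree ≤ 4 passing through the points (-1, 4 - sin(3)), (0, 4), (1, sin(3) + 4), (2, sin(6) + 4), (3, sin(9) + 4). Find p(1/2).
3*sin(9)/128 - 5*sin(6)/32 + 95*sin(3)/128 + 4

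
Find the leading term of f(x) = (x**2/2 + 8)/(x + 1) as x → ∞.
x/2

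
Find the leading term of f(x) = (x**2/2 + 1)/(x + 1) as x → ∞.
x/2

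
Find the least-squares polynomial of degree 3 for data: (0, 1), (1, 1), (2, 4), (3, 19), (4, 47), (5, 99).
1 + (-1/14)x + (-15/14)x² + x³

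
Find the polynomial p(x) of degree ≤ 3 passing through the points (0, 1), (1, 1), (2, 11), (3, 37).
x**3 + 2*x**2 - 3*x + 1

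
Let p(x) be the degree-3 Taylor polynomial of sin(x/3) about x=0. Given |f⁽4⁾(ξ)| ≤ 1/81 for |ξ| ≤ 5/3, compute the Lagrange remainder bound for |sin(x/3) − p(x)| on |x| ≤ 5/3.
625/157464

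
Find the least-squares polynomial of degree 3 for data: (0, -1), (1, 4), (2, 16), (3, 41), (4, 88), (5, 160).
-13/14 + (281/84)x + (5/14)x² + (13/12)x³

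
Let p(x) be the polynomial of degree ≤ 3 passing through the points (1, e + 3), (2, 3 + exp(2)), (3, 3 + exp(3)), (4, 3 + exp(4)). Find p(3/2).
-5*exp(3)/16 + 5*e/16 + 3 + exp(4)/16 + 15*exp(2)/16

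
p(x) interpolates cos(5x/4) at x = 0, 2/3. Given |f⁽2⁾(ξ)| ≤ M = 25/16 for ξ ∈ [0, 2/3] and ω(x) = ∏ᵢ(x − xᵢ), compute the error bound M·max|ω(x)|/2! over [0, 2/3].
25/288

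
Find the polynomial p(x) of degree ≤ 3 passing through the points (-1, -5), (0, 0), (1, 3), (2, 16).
2*x**3 - x**2 + 2*x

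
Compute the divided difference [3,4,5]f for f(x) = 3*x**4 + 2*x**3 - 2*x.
315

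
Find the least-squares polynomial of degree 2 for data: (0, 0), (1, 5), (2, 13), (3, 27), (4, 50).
3/5 + (1/5)x + (3)x²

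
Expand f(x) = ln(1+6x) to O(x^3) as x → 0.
6*x - 18*x**2 + O(x**3)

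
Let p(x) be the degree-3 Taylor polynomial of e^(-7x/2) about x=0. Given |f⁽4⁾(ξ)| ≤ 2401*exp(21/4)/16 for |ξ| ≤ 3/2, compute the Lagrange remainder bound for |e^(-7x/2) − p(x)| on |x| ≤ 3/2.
64827*exp(21/4)/2048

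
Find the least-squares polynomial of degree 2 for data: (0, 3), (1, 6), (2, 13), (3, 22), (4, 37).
109/35 + (34/35)x + (13/7)x²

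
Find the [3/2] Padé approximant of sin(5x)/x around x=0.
(5 - 175*x**2/12)/(5*x**2/4 + 1)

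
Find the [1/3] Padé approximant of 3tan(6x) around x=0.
18*x/(1 - 12*x**2)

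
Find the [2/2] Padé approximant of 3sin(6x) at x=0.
18*x/(6*x**2 + 1)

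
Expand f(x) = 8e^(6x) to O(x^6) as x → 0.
8 + 48*x + 144*x**2 + 288*x**3 + 432*x**4 + 2592*x**5/5 + O(x**6)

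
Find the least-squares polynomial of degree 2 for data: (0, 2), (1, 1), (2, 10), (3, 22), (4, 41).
54/35 + (-167/70)x + (43/14)x²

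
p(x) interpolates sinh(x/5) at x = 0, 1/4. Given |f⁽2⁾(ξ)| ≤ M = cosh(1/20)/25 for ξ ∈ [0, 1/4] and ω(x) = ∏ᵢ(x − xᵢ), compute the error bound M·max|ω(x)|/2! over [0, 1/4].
cosh(1/20)/3200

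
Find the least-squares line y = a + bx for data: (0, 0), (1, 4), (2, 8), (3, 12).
a = 0, b = 4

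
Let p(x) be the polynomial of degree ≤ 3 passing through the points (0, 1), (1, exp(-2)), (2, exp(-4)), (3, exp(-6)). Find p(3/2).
(-exp(6) - 1 + 9*exp(2) + 9*exp(4))*exp(-6)/16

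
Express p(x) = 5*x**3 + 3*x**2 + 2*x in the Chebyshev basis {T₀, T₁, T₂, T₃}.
(3/2)T₀ + (23/4)T₁ + (3/2)T₂ + (5/4)T₃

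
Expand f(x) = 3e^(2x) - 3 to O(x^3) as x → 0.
6*x + 6*x**2 + O(x**3)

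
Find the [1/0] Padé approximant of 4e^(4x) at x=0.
16*x + 4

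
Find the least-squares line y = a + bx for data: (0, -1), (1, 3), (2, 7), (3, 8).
a = -2/5, b = 31/10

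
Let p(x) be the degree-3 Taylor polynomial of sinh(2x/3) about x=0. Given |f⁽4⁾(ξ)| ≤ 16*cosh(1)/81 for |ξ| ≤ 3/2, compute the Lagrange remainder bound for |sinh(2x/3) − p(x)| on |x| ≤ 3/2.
cosh(1)/24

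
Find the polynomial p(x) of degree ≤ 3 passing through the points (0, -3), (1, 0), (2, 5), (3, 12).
x**2 + 2*x - 3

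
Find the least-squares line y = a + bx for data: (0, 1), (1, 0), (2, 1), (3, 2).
a = 2/5, b = 2/5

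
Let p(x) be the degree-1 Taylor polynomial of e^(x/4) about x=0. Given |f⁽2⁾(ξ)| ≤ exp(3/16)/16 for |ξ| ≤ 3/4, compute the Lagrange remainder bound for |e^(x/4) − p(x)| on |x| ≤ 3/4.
9*exp(3/16)/512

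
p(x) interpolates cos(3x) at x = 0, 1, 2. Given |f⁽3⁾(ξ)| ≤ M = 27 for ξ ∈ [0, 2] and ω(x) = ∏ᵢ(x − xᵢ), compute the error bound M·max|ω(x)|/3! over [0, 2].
sqrt(3)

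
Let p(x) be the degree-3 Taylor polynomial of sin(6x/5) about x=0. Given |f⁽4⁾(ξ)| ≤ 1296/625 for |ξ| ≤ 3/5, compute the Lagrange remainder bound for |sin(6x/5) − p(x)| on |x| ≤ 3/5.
4374/390625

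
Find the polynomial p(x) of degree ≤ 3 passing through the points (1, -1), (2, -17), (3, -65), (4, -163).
-3*x**3 + 2*x**2 - x + 1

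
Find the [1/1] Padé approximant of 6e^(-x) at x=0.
(6 - 3*x)/(x/2 + 1)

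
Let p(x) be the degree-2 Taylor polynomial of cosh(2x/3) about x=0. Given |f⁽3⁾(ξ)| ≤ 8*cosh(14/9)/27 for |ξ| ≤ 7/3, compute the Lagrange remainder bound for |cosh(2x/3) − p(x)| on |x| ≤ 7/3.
1372*cosh(14/9)/2187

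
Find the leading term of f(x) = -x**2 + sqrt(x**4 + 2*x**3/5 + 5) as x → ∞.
x/5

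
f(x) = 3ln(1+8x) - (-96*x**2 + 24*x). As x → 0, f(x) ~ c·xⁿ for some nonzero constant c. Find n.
3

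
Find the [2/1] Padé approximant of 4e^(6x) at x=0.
(24*x**2 + 16*x + 4)/(1 - 2*x)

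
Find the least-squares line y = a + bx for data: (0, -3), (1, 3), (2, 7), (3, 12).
a = -13/5, b = 49/10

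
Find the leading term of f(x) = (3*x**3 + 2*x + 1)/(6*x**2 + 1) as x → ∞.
x/2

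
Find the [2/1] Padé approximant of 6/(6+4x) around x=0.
1/(2*x/3 + 1)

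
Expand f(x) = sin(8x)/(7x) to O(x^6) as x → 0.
8/7 - 256*x**2/21 + 4096*x**4/105 + O(x**6)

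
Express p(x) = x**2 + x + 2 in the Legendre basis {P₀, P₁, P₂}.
(7/3)P₀ + P₁ + (2/3)P₂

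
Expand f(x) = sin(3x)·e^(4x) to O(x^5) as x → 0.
3*x + 12*x**2 + 39*x**3/2 + 14*x**4 + O(x**5)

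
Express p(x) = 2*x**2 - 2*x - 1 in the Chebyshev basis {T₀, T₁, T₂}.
(-2)T₁ + T₂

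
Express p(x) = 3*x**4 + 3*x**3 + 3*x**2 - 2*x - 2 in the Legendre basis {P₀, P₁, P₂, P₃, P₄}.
(-2/5)P₀ + (-1/5)P₁ + (26/7)P₂ + (6/5)P₃ + (24/35)P₄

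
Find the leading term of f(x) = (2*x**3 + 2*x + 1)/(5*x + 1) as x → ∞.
2*x**2/5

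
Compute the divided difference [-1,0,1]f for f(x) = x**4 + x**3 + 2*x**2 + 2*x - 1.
3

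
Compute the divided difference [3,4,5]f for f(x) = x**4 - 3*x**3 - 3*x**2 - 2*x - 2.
58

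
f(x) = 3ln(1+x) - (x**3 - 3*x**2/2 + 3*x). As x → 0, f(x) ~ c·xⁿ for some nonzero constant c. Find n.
4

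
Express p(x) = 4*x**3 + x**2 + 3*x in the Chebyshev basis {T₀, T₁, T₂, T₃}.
(1/2)T₀ + (6)T₁ + (1/2)T₂ + T₃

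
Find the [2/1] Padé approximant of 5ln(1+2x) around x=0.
10*x*(x + 3)/(3*(4*x/3 + 1))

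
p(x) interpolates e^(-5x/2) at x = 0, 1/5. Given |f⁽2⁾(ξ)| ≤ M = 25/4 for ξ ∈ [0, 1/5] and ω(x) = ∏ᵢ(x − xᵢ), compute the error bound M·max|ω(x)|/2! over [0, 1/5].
1/32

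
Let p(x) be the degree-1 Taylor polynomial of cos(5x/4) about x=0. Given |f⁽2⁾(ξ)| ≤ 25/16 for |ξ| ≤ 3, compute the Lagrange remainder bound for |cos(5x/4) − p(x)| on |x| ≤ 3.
225/32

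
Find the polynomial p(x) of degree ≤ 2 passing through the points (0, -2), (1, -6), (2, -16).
-3*x**2 - x - 2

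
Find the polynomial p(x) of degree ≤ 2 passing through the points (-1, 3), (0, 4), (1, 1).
-2*x**2 - x + 4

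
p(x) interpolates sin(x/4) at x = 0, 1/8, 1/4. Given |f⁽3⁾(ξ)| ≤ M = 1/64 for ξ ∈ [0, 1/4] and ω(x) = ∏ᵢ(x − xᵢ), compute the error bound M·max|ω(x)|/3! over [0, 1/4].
sqrt(3)/884736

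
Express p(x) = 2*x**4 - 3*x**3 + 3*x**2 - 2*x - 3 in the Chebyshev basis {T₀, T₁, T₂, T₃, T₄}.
(-3/4)T₀ + (-17/4)T₁ + (5/2)T₂ + (-3/4)T₃ + (1/4)T₄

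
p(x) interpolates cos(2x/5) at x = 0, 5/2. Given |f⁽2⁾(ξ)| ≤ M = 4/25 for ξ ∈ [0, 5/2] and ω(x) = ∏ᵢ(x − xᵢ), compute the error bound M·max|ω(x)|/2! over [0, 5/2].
1/8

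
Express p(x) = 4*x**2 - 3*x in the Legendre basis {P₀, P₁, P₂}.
(4/3)P₀ + (-3)P₁ + (8/3)P₂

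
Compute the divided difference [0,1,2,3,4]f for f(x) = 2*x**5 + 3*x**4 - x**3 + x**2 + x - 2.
23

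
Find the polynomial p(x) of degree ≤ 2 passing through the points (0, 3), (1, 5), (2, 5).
-x**2 + 3*x + 3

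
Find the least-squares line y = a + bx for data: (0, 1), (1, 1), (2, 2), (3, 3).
a = 7/10, b = 7/10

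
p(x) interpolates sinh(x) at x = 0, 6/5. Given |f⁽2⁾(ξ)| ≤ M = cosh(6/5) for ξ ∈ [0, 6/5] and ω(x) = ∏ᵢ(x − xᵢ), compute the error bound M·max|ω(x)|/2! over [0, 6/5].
9*cosh(6/5)/50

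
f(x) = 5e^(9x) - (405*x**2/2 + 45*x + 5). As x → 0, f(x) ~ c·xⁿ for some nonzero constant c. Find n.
3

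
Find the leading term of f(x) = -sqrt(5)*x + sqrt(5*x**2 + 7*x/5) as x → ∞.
7*sqrt(5)/50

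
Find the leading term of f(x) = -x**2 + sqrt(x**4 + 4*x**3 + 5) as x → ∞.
2*x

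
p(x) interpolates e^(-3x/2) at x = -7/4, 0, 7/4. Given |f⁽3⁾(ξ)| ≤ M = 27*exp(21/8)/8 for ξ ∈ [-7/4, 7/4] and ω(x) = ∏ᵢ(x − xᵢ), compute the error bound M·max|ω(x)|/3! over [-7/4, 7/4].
343*sqrt(3)*exp(21/8)/512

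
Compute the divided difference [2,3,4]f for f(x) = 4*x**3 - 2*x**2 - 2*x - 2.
34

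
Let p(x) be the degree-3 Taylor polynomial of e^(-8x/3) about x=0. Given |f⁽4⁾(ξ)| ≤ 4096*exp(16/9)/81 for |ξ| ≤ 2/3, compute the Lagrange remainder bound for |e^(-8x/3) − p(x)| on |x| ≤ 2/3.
8192*exp(16/9)/19683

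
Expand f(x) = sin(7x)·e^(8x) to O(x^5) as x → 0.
7*x + 56*x**2 + 1001*x**3/6 + 140*x**4 + O(x**5)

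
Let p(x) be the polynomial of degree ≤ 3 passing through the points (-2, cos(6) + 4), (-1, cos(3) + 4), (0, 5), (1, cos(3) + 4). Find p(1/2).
cos(6)/16 + 79/16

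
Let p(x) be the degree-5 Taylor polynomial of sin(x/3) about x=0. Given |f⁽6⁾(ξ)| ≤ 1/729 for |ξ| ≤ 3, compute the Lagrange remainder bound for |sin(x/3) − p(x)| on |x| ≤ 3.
1/720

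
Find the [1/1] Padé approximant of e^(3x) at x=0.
(3*x/2 + 1)/(1 - 3*x/2)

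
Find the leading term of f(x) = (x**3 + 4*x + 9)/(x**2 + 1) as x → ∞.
x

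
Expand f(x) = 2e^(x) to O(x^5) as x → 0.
2 + 2*x + x**2 + x**3/3 + x**4/12 + O(x**5)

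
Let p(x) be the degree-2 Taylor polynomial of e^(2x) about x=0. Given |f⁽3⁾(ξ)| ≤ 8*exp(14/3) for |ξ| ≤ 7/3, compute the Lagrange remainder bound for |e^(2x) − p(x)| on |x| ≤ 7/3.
1372*exp(14/3)/81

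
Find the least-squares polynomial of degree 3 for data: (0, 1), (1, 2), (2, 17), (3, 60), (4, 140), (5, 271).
131/126 + (-2063/756)x + (55/36)x² + (53/27)x³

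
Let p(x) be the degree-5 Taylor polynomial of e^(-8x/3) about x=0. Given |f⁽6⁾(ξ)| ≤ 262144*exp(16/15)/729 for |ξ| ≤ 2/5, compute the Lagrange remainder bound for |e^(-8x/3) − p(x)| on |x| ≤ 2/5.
1048576*exp(16/15)/512578125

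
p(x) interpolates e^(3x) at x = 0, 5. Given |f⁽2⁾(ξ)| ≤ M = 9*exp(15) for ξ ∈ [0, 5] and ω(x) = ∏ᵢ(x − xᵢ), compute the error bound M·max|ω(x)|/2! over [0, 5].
225*exp(15)/8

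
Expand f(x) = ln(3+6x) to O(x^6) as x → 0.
log(3) + 2*x - 2*x**2 + 8*x**3/3 - 4*x**4 + 32*x**5/5 + O(x**6)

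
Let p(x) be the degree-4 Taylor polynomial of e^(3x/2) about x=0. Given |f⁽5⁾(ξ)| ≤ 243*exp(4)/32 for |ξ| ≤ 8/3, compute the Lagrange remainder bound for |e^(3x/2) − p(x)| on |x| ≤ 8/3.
128*exp(4)/15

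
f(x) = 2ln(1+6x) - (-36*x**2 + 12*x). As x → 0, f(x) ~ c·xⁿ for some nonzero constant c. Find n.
3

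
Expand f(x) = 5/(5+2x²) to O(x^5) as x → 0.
1 - 2*x**2/5 + 4*x**4/25 + O(x**5)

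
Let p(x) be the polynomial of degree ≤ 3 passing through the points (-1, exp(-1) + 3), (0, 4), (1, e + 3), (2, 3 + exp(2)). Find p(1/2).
(-1 + e*(-exp(2) + 9*e + 57))*exp(-1)/16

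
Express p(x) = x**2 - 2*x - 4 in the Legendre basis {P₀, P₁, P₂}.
(-11/3)P₀ + (-2)P₁ + (2/3)P₂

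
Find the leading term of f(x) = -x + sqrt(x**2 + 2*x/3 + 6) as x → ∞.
1/3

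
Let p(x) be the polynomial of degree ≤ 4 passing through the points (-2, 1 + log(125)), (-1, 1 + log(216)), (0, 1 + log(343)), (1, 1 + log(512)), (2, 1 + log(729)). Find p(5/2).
1 + log(340405734249*2**(1/4)*3**(35/64)*5**(105/128)*7**(55/64)/17179869184)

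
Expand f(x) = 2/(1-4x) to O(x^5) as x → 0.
2 + 8*x + 32*x**2 + 128*x**3 + 512*x**4 + O(x**5)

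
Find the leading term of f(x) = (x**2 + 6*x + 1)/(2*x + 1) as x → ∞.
x/2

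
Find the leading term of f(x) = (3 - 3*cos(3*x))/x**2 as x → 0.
27/2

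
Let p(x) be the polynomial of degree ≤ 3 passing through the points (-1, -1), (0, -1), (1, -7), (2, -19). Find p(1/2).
-13/4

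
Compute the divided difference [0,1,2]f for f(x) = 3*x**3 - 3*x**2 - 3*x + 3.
6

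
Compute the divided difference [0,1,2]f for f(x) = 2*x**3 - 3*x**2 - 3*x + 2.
3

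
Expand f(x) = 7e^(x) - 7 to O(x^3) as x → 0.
7*x + 7*x**2/2 + O(x**3)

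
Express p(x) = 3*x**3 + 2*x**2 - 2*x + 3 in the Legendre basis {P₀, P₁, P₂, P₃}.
(11/3)P₀ + (-1/5)P₁ + (4/3)P₂ + (6/5)P₃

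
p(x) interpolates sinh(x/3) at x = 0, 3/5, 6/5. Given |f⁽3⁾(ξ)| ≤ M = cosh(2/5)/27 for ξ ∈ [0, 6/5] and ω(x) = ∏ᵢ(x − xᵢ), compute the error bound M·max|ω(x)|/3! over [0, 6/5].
sqrt(3)*cosh(2/5)/3375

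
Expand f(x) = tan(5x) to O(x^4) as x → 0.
5*x + 125*x**3/3 + O(x**4)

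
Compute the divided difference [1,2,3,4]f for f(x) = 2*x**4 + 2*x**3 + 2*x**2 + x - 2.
22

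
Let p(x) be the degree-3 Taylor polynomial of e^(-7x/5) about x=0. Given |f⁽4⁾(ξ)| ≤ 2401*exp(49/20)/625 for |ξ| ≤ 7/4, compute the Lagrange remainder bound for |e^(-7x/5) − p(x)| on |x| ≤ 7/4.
5764801*exp(49/20)/3840000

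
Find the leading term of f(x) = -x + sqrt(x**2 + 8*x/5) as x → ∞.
4/5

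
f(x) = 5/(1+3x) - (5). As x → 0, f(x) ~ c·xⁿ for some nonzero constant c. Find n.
1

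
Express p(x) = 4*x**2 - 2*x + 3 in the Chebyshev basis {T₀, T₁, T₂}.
(5)T₀ + (-2)T₁ + (2)T₂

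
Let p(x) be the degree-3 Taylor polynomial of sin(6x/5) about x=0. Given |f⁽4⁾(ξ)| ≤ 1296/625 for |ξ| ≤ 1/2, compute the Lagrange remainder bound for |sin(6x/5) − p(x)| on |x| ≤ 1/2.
27/5000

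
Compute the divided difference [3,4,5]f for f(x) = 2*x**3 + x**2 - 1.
25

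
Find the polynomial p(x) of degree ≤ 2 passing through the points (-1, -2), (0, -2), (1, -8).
-3*x**2 - 3*x - 2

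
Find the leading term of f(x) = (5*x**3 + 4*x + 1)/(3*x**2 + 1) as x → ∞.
5*x/3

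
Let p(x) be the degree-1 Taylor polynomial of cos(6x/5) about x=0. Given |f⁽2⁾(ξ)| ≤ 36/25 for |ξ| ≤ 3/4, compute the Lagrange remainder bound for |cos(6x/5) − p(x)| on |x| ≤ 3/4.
81/200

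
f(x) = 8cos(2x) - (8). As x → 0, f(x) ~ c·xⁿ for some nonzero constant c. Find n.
2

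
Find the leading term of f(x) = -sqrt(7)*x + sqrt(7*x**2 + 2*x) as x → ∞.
sqrt(7)/7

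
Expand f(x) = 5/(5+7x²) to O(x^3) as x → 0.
1 - 7*x**2/5 + O(x**3)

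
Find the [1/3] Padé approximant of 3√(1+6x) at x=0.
(63*x/4 + 3)/(27*x**3/8 - 9*x**2/4 + 9*x/4 + 1)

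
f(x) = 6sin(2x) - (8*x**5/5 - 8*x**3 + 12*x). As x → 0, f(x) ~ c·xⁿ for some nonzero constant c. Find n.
7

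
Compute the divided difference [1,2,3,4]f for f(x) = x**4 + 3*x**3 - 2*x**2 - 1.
13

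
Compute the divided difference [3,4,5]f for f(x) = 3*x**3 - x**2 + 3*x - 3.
35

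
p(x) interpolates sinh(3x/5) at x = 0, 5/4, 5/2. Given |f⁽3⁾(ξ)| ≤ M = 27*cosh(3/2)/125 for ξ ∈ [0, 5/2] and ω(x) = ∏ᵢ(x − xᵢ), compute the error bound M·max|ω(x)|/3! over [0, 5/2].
sqrt(3)*cosh(3/2)/64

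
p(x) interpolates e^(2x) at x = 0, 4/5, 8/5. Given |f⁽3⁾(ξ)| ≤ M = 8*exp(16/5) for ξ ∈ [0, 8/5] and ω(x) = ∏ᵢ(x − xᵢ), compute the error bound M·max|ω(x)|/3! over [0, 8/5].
512*sqrt(3)*exp(16/5)/3375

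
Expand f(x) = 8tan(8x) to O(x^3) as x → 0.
64*x + O(x**3)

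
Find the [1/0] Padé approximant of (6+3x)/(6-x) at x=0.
2*x/3 + 1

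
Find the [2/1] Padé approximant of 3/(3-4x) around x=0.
1/(1 - 4*x/3)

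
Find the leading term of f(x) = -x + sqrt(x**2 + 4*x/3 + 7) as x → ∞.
2/3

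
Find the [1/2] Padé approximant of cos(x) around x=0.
1/(x**2/2 + 1)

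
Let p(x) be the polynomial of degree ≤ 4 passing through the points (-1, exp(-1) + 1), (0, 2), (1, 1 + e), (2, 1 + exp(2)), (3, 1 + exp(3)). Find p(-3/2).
(e*(-180*exp(2) - 292 + 35*exp(3) + 378*e) + 315)*exp(-1)/128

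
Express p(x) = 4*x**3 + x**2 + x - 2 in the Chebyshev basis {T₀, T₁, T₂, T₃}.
(-3/2)T₀ + (4)T₁ + (1/2)T₂ + T₃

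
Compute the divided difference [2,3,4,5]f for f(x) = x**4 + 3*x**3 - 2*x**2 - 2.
17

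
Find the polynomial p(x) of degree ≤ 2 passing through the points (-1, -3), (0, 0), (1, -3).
-3*x**2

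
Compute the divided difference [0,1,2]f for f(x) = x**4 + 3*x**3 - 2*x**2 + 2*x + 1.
14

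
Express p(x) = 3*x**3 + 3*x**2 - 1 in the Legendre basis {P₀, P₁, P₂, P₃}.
(9/5)P₁ + (2)P₂ + (6/5)P₃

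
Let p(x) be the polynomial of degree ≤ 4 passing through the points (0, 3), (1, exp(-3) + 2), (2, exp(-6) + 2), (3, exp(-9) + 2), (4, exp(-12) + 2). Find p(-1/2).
(-420*exp(9) - 180*exp(3) + 35 + 378*exp(6) + 571*exp(12))*exp(-12)/128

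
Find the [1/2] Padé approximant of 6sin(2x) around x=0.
12*x/(2*x**2/3 + 1)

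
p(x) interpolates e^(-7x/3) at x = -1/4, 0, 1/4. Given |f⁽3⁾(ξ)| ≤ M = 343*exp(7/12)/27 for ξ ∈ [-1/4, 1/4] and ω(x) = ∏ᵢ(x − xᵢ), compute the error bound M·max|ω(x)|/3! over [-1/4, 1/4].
343*sqrt(3)*exp(7/12)/46656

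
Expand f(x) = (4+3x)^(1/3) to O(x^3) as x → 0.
2**(2/3) + 2**(2/3)*x/4 - 2**(2/3)*x**2/16 + O(x**3)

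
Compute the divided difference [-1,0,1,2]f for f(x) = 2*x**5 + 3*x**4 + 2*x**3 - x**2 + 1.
18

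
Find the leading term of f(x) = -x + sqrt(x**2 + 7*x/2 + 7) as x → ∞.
7/4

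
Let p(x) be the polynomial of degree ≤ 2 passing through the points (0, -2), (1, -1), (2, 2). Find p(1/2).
-7/4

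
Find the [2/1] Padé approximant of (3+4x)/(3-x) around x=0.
(4*x/3 + 1)/(1 - x/3)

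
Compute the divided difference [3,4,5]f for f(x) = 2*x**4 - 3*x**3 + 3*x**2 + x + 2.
161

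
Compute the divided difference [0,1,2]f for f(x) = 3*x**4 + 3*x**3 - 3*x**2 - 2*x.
27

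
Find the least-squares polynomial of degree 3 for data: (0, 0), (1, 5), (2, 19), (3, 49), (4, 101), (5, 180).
1/14 + (53/28)x + (51/28)x² + x³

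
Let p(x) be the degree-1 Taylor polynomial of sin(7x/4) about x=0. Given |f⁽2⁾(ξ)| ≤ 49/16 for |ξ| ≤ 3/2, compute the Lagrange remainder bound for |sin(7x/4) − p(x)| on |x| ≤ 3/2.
441/128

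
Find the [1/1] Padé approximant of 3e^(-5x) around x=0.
(3 - 15*x/2)/(5*x/2 + 1)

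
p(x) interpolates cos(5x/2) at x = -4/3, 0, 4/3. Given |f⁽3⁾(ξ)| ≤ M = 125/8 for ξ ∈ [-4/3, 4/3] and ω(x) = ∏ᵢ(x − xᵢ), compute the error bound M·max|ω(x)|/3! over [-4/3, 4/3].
1000*sqrt(3)/729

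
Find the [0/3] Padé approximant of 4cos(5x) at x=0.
4/(25*x**2/2 + 1)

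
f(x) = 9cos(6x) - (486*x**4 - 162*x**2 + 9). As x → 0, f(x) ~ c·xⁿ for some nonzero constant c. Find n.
6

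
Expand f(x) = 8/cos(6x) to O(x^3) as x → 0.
8 + 144*x**2 + O(x**3)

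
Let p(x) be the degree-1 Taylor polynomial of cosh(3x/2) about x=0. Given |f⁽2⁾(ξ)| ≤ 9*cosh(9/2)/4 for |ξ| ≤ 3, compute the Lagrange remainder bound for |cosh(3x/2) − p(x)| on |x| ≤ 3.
81*cosh(9/2)/8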